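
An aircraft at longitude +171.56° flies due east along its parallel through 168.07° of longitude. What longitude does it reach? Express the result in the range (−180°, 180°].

Start at +171.56°; shift +168.07° → +339.63°.
+339.63° lies outside (−180°, 180°]; subtract 360° → -20.37°.

-20.37°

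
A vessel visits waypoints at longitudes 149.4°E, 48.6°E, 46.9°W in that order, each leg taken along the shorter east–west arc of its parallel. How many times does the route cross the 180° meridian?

0

Leg 1: +149.4° → +48.6°, shortest Δλ = -100.8° (west) — does not cross 180°.
Leg 2: +48.6° → -46.9°, shortest Δλ = -95.5° (west) — does not cross 180°.
Total crossings: 0.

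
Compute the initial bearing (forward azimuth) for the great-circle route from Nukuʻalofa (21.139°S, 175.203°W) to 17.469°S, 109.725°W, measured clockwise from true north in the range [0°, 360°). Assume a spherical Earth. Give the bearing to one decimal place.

99.0°

Δλ = -109.725 − -175.203 = 65.478°.
θ = atan2( sin Δλ · cos φ₂ , cos φ₁ · sin φ₂ − sin φ₁ · cos φ₂ · cos Δλ )
  = atan2(0.86784, -0.13722) = 98.985° → normalised to [0°, 360°): 98.985°.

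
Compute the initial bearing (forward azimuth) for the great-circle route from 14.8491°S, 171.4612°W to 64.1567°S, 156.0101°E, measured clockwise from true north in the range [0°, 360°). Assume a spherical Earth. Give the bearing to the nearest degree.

Δλ = 156.0101 − -171.4612 = 327.4713°; wrapped into (−180°, 180°]: -32.5287°.
θ = atan2( sin Δλ · cos φ₂ , cos φ₁ · sin φ₂ − sin φ₁ · cos φ₂ · cos Δλ )
  = atan2(-0.23440, -0.77575) = -163.187° → normalised to [0°, 360°): 196.813°.

197°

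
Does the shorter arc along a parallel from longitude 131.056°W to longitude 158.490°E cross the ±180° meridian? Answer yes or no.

Yes

Naïve |158.490 − -131.056| = 289.546° > 180°, so the shorter arc goes the other way round — across 180°.
Signed shortest Δλ = ((158.490 − -131.056 + 180) mod 360) − 180 = -70.454°.
Going west by 70.454° from -131.056° passes through 180° before reaching +158.490°.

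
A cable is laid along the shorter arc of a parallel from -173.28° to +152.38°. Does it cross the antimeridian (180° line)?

Yes

Naïve |152.38 − -173.28| = 325.66° > 180°, so the shorter arc goes the other way round — across 180°.
Signed shortest Δλ = ((152.38 − -173.28 + 180) mod 360) − 180 = -34.34°.
Going west by 34.34° from -173.28° passes through 180° before reaching +152.38°.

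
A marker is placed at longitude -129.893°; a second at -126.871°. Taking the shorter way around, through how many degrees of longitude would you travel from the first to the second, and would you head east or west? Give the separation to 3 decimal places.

Raw difference: -126.871 − -129.893 = 3.022°.
Normalise into (−180°, 180°]: 3.022° stays 3.022°.
Positive ⇒ the second point lies to the east; separation 3.022°.

3.022° east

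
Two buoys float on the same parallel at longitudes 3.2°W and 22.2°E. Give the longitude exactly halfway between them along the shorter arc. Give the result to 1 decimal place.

9.5°E

Signed shortest Δλ from -3.2° to +22.2° is +25.4°.
Midpoint longitude = -3.2° + (+25.4°)/2 = -3.2° + 12.7° = +9.5°.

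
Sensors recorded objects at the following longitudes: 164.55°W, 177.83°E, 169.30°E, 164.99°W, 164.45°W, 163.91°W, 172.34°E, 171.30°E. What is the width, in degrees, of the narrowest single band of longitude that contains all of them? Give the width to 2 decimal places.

26.79°

Sort the longitudes: -164.99°, -164.55°, -164.45°, -163.91°, +169.30°, +171.30°, +172.34°, +177.83°.
Eastward gaps between consecutive values (wrapping around): 0.44°, 0.10°, 0.54°, 333.21°, 2.00°, 1.04°, 5.49°, 17.18°.
Largest gap = 333.21° ⇒ minimal covering band is its complement: 360° − 333.21° = 26.79°.
Band runs from +169.30° eastward to -163.91°, crossing the antimeridian.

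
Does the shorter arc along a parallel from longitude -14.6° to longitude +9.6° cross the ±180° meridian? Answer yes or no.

Signed shortest Δλ = ((9.6 − -14.6 + 180) mod 360) − 180 = 24.2°.
Going east by 24.2° from -14.6° reaches +9.6° without touching 180°.

No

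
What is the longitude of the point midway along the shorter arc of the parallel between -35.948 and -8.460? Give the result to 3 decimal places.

-22.204°

Signed shortest Δλ from -35.948° to -8.460° is +27.488°.
Midpoint longitude = -35.948° + (+27.488°)/2 = -35.948° + 13.744° = -22.204°.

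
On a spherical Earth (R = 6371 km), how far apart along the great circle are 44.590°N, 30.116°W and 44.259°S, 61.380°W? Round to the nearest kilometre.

10352 km

Δλ = -61.380 − -30.116 = -31.264°.
Δφ = -44.259 − 44.590 = -88.849°.
a = sin²(Δφ/2) + cos φ₁ · cos φ₂ · sin²(Δλ/2) = 0.526989.
c = 2·atan2(√a, √(1−a)) = 1.62480 rad → d = 6371·c ≈ 10351.60 km.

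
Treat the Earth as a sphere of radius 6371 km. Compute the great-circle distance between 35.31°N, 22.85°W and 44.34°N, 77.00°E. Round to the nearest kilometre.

Δλ = 77.00 − -22.85 = 99.85°.
Δφ = 44.34 − 35.31 = 9.03°.
a = sin²(Δφ/2) + cos φ₁ · cos φ₂ · sin²(Δλ/2) = 0.347935.
c = 2·atan2(√a, √(1−a)) = 1.26177 rad → d = 6371·c ≈ 8038.74 km.

8039 km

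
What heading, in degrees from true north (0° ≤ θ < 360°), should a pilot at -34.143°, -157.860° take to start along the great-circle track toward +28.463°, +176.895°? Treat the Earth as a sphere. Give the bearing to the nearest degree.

336°

Δλ = 176.895 − -157.860 = 334.755°; wrapped into (−180°, 180°]: -25.245°.
θ = atan2( sin Δλ · cos φ₂ , cos φ₁ · sin φ₂ − sin φ₁ · cos φ₂ · cos Δλ )
  = atan2(-0.37494, 0.84074) = -24.035° → normalised to [0°, 360°): 335.965°.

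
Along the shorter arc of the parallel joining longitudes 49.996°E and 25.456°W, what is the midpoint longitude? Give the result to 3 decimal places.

12.270°E

Signed shortest Δλ from +49.996° to -25.456° is -75.452°.
Midpoint longitude = +49.996° + (-75.452°)/2 = +49.996° − 37.726° = +12.270°.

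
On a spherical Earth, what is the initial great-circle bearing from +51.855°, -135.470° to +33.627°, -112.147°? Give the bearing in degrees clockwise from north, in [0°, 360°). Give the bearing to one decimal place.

128.2°

Δλ = -112.147 − -135.470 = 23.323°.
θ = atan2( sin Δλ · cos φ₂ , cos φ₁ · sin φ₂ − sin φ₁ · cos φ₂ · cos Δλ )
  = atan2(0.32966, -0.25929) = 128.186° → normalised to [0°, 360°): 128.186°.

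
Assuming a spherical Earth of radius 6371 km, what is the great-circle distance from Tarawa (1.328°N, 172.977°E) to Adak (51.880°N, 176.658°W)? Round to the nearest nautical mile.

Δλ = -176.658 − 172.977 = -349.635°; wrapped into (−180°, 180°]: 10.365°.
Δφ = 51.880 − 1.328 = 50.552°.
a = sin²(Δφ/2) + cos φ₁ · cos φ₂ · sin²(Δλ/2) = 0.187347.
c = 2·atan2(√a, √(1−a)) = 0.89527 rad → d = 6371·c ≈ 5703.78 km ≈ 3079.79 nmi.

3080 nmi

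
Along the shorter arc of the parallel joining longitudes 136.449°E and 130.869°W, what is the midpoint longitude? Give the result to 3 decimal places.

177.210°W

Signed shortest Δλ from +136.449° to -130.869° is +92.682°.
Midpoint longitude = +136.449° + (+92.682°)/2 = +136.449° + 46.341° = +182.790°.
Normalise into (−180°, 180°]: -177.210°.
(The naïve average (+136.449 + -130.869)/2 = 2.79° is on the wrong side of the globe.)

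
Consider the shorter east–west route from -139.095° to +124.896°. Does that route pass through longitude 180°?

Naïve |124.896 − -139.095| = 263.991° > 180°, so the shorter arc goes the other way round — across 180°.
Signed shortest Δλ = ((124.896 − -139.095 + 180) mod 360) − 180 = -96.009°.
Going west by 96.009° from -139.095° passes through 180° before reaching +124.896°.

Yes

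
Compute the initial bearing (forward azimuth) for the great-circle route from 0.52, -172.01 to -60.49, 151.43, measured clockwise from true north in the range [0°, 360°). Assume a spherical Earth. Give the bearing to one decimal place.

198.6°

Δλ = 151.43 − -172.01 = 323.44°; wrapped into (−180°, 180°]: -36.56°.
θ = atan2( sin Δλ · cos φ₂ , cos φ₁ · sin φ₂ − sin φ₁ · cos φ₂ · cos Δλ )
  = atan2(-0.29341, -0.87382) = -161.439° → normalised to [0°, 360°): 198.561°.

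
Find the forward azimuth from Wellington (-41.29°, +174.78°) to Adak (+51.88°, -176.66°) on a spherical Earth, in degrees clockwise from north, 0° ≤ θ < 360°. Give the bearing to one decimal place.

5.3°

Δλ = -176.66 − 174.78 = -351.44°; wrapped into (−180°, 180°]: 8.56°.
θ = atan2( sin Δλ · cos φ₂ , cos φ₁ · sin φ₂ − sin φ₁ · cos φ₂ · cos Δλ )
  = atan2(0.09188, 0.99393) = 5.282° → normalised to [0°, 360°): 5.282°.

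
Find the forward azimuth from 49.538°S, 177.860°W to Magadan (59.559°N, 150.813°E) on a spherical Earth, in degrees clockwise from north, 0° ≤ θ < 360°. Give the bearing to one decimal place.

Δλ = 150.813 − -177.860 = 328.673°; wrapped into (−180°, 180°]: -31.327°.
θ = atan2( sin Δλ · cos φ₂ , cos φ₁ · sin φ₂ − sin φ₁ · cos φ₂ · cos Δλ )
  = atan2(-0.26342, 0.88877) = -16.509° → normalised to [0°, 360°): 343.491°.

343.5°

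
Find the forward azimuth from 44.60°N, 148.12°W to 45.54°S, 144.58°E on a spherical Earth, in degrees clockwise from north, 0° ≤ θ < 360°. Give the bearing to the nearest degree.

223°

Δλ = 144.58 − -148.12 = 292.70°; wrapped into (−180°, 180°]: -67.30°.
θ = atan2( sin Δλ · cos φ₂ , cos φ₁ · sin φ₂ − sin φ₁ · cos φ₂ · cos Δλ )
  = atan2(-0.64616, -0.69799) = -137.208° → normalised to [0°, 360°): 222.792°.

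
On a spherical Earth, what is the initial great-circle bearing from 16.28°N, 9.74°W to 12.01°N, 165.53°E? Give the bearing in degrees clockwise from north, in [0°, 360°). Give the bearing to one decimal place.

Δλ = 165.53 − -9.74 = 175.27°.
θ = atan2( sin Δλ · cos φ₂ , cos φ₁ · sin φ₂ − sin φ₁ · cos φ₂ · cos Δλ )
  = atan2(0.08066, 0.47300) = 9.677° → normalised to [0°, 360°): 9.677°.

9.7°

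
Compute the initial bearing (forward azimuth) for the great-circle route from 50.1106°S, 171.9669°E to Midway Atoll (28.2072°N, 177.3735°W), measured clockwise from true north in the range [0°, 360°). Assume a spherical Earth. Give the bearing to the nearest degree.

Δλ = -177.3735 − 171.9669 = -349.3404°; wrapped into (−180°, 180°]: 10.6596°.
θ = atan2( sin Δλ · cos φ₂ , cos φ₁ · sin φ₂ − sin φ₁ · cos φ₂ · cos Δλ )
  = atan2(0.16301, 0.96762) = 9.562° → normalised to [0°, 360°): 9.562°.

10°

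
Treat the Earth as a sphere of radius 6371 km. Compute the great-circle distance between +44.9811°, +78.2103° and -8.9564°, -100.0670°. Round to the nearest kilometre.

16006 km

Δλ = -100.0670 − 78.2103 = -178.2773°.
Δφ = -8.9564 − 44.9811 = -53.9375°.
a = sin²(Δφ/2) + cos φ₁ · cos φ₂ · sin²(Δλ/2) = 0.904224.
c = 2·atan2(√a, √(1−a)) = 2.51231 rad → d = 6371·c ≈ 16005.90 km.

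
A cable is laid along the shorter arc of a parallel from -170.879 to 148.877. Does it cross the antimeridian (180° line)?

Yes

Naïve |148.877 − -170.879| = 319.756° > 180°, so the shorter arc goes the other way round — across 180°.
Signed shortest Δλ = ((148.877 − -170.879 + 180) mod 360) − 180 = -40.244°.
Going west by 40.244° from -170.879° passes through 180° before reaching +148.877°.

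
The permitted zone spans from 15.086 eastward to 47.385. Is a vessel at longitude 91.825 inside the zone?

Band width going east from +15.086° to +47.385°: ((47.385 − 15.086) mod 360) = 32.299°.
Offset of +91.825° east of the west edge: ((91.825 − 15.086) mod 360) = 76.739°.
76.739° > 32.299° ⇒ outside.

No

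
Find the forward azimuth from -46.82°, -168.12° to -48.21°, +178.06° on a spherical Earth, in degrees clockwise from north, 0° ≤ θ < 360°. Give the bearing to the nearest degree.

Δλ = 178.06 − -168.12 = 346.18°; wrapped into (−180°, 180°]: -13.82°.
θ = atan2( sin Δλ · cos φ₂ , cos φ₁ · sin φ₂ − sin φ₁ · cos φ₂ · cos Δλ )
  = atan2(-0.15919, -0.03833) = -103.537° → normalised to [0°, 360°): 256.463°.

256°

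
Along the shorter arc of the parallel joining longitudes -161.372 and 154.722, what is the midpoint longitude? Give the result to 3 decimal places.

Signed shortest Δλ from -161.372° to +154.722° is -43.906°.
Midpoint longitude = -161.372° + (-43.906°)/2 = -161.372° − 21.953° = -183.325°.
Normalise into (−180°, 180°]: +176.675°.
(The naïve average (-161.372 + +154.722)/2 = -3.325° is on the wrong side of the globe.)

+176.675°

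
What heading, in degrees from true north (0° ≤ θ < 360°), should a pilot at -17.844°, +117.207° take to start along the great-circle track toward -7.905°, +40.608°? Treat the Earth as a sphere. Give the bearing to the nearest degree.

266°

Δλ = 40.608 − 117.207 = -76.599°.
θ = atan2( sin Δλ · cos φ₂ , cos φ₁ · sin φ₂ − sin φ₁ · cos φ₂ · cos Δλ )
  = atan2(-0.96353, -0.06057) = -93.597° → normalised to [0°, 360°): 266.403°.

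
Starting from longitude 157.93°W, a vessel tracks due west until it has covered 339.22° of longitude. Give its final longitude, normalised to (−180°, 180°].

137.15°W

Start at -157.93°; shift −339.22° → -497.15°.
-497.15° lies outside (−180°, 180°]; add 360° → -137.15°.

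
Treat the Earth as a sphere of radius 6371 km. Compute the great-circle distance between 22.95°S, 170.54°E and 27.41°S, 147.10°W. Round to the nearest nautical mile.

Δλ = -147.10 − 170.54 = -317.64°; wrapped into (−180°, 180°]: 42.36°.
Δφ = -27.41 − -22.95 = -4.46°.
a = sin²(Δφ/2) + cos φ₁ · cos φ₂ · sin²(Δλ/2) = 0.108224.
c = 2·atan2(√a, √(1−a)) = 0.67043 rad → d = 6371·c ≈ 4271.33 km ≈ 2306.33 nmi.

2306 nmi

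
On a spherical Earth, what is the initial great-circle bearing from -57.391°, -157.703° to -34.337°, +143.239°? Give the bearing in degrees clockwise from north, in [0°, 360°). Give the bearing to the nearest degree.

Δλ = 143.239 − -157.703 = 300.942°; wrapped into (−180°, 180°]: -59.058°.
θ = atan2( sin Δλ · cos φ₂ , cos φ₁ · sin φ₂ − sin φ₁ · cos φ₂ · cos Δλ )
  = atan2(-0.70822, 0.05367) = -85.666° → normalised to [0°, 360°): 274.334°.

274°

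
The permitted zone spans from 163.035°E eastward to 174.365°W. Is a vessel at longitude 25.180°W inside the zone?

No

Band width going east from +163.035° to -174.365°: ((-174.365 − 163.035) mod 360) = 22.600°.
Offset of -25.180° east of the west edge: ((-25.180 − 163.035) mod 360) = 171.785°.
171.785° > 22.600° ⇒ outside.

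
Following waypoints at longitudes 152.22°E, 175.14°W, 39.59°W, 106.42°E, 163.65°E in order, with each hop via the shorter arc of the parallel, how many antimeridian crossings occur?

Leg 1: +152.22° → -175.14°, shortest Δλ = 32.64° (east) — crosses 180°.
Leg 2: -175.14° → -39.59°, shortest Δλ = 135.55° (east) — does not cross 180°.
Leg 3: -39.59° → +106.42°, shortest Δλ = 146.01° (east) — does not cross 180°.
Leg 4: +106.42° → +163.65°, shortest Δλ = 57.23° (east) — does not cross 180°.
Total crossings: 1.

1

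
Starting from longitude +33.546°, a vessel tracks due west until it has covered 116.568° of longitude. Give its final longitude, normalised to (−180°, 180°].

Start at +33.546°; shift −116.568° → -83.022°.
-83.022° already lies in (−180°, 180°].

-83.022°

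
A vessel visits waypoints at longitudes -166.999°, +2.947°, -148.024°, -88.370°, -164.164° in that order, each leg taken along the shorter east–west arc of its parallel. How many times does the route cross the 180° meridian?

0

Leg 1: -166.999° → +2.947°, shortest Δλ = 169.946° (east) — does not cross 180°.
Leg 2: +2.947° → -148.024°, shortest Δλ = -150.971° (west) — does not cross 180°.
Leg 3: -148.024° → -88.370°, shortest Δλ = 59.654° (east) — does not cross 180°.
Leg 4: -88.370° → -164.164°, shortest Δλ = -75.794° (west) — does not cross 180°.
Total crossings: 0.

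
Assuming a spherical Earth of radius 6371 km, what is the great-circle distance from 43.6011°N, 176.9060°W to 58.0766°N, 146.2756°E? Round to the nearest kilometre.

2990 km

Δλ = 146.2756 − -176.9060 = 323.1816°; wrapped into (−180°, 180°]: -36.8184°.
Δφ = 58.0766 − 43.6011 = 14.4755°.
a = sin²(Δφ/2) + cos φ₁ · cos φ₂ · sin²(Δλ/2) = 0.054062.
c = 2·atan2(√a, √(1−a)) = 0.46932 rad → d = 6371·c ≈ 2990.04 km.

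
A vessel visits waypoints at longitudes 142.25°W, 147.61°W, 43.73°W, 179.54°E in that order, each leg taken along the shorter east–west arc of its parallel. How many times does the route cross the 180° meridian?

Leg 1: -142.25° → -147.61°, shortest Δλ = -5.36° (west) — does not cross 180°.
Leg 2: -147.61° → -43.73°, shortest Δλ = 103.88° (east) — does not cross 180°.
Leg 3: -43.73° → +179.54°, shortest Δλ = -136.73° (west) — crosses 180°.
Total crossings: 1.

1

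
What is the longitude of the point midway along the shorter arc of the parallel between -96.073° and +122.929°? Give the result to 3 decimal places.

-166.572°

Signed shortest Δλ from -96.073° to +122.929° is -140.998°.
Midpoint longitude = -96.073° + (-140.998°)/2 = -96.073° − 70.499° = -166.572°.
(The naïve average (-96.073 + +122.929)/2 = 13.428° is on the wrong side of the globe.)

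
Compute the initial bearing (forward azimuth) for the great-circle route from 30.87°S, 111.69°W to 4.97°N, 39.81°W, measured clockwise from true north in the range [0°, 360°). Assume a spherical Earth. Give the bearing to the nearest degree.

Δλ = -39.81 − -111.69 = 71.88°.
θ = atan2( sin Δλ · cos φ₂ , cos φ₁ · sin φ₂ − sin φ₁ · cos φ₂ · cos Δλ )
  = atan2(0.94683, 0.23334) = 76.156° → normalised to [0°, 360°): 76.156°.

76°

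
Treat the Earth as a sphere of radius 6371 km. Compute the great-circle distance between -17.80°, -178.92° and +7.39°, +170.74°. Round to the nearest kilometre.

3022 km

Δλ = 170.74 − -178.92 = 349.66°; wrapped into (−180°, 180°]: -10.34°.
Δφ = 7.39 − -17.80 = 25.19°.
a = sin²(Δφ/2) + cos φ₁ · cos φ₂ · sin²(Δλ/2) = 0.055216.
c = 2·atan2(√a, √(1−a)) = 0.47440 rad → d = 6371·c ≈ 3022.40 km.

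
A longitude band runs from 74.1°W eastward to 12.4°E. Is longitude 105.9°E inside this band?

No

Band width going east from -74.1° to +12.4°: ((12.4 − -74.1) mod 360) = 86.5°.
Offset of +105.9° east of the west edge: ((105.9 − -74.1) mod 360) = 180.0°.
180.0° > 86.5° ⇒ outside.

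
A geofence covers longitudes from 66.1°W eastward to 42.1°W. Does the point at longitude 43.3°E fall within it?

Band width going east from -66.1° to -42.1°: ((-42.1 − -66.1) mod 360) = 24.0°.
Offset of +43.3° east of the west edge: ((43.3 − -66.1) mod 360) = 109.4°.
109.4° > 24.0° ⇒ outside.

No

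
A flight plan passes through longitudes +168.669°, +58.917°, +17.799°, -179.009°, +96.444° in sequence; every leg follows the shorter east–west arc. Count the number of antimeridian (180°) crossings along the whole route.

Leg 1: +168.669° → +58.917°, shortest Δλ = -109.752° (west) — does not cross 180°.
Leg 2: +58.917° → +17.799°, shortest Δλ = -41.118° (west) — does not cross 180°.
Leg 3: +17.799° → -179.009°, shortest Δλ = 163.192° (east) — crosses 180°.
Leg 4: -179.009° → +96.444°, shortest Δλ = -84.547° (west) — crosses 180°.
Total crossings: 2.

2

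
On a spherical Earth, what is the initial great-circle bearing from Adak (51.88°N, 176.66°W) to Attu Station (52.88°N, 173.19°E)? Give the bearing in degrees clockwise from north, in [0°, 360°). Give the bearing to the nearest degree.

Δλ = 173.19 − -176.66 = 349.85°; wrapped into (−180°, 180°]: -10.15°.
θ = atan2( sin Δλ · cos φ₂ , cos φ₁ · sin φ₂ − sin φ₁ · cos φ₂ · cos Δλ )
  = atan2(-0.10635, 0.02488) = -76.831° → normalised to [0°, 360°): 283.169°.

283°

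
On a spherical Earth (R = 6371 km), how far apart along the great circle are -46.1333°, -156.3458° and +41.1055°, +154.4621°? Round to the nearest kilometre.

10856 km

Δλ = 154.4621 − -156.3458 = 310.8079°; wrapped into (−180°, 180°]: -49.1921°.
Δφ = 41.1055 − -46.1333 = 87.2388°.
a = sin²(Δφ/2) + cos φ₁ · cos φ₂ · sin²(Δλ/2) = 0.566372.
c = 2·atan2(√a, √(1−a)) = 1.70393 rad → d = 6371·c ≈ 10855.75 km.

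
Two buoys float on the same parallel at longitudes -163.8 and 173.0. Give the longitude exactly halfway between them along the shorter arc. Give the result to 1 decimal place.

Signed shortest Δλ from -163.8° to +173.0° is -23.2°.
Midpoint longitude = -163.8° + (-23.2°)/2 = -163.8° − 11.6° = -175.4°.
(The naïve average (-163.8 + +173.0)/2 = 4.6° is on the wrong side of the globe.)

-175.4°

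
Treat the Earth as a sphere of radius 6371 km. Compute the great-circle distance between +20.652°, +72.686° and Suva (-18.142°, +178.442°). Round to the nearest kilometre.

Δλ = 178.442 − 72.686 = 105.756°.
Δφ = -18.142 − 20.652 = -38.794°.
a = sin²(Δφ/2) + cos φ₁ · cos φ₂ · sin²(Δλ/2) = 0.675639.
c = 2·atan2(√a, √(1−a)) = 1.92973 rad → d = 6371·c ≈ 12294.33 km.

12294 km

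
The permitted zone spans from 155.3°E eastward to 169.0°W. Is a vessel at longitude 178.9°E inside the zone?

Yes

Band width going east from +155.3° to -169.0°: ((-169.0 − 155.3) mod 360) = 35.7°.
Offset of +178.9° east of the west edge: ((178.9 − 155.3) mod 360) = 23.6°.
23.6° ≤ 35.7° ⇒ inside.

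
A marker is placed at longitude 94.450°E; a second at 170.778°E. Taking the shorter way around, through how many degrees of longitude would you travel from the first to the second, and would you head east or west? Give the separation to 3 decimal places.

Raw difference: 170.778 − 94.450 = 76.328°.
Normalise into (−180°, 180°]: 76.328° stays 76.328°.
Positive ⇒ the second point lies to the east; separation 76.328°.

76.328° east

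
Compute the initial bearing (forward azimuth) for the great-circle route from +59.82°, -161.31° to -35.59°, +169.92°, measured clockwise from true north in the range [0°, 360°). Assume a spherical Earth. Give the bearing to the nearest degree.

Δλ = 169.92 − -161.31 = 331.23°; wrapped into (−180°, 180°]: -28.77°.
θ = atan2( sin Δλ · cos φ₂ , cos φ₁ · sin φ₂ − sin φ₁ · cos φ₂ · cos Δλ )
  = atan2(-0.39139, -0.90877) = -156.699° → normalised to [0°, 360°): 203.301°.

203°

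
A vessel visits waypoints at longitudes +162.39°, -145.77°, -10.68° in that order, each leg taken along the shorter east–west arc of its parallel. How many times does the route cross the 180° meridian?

Leg 1: +162.39° → -145.77°, shortest Δλ = 51.84° (east) — crosses 180°.
Leg 2: -145.77° → -10.68°, shortest Δλ = 135.09° (east) — does not cross 180°.
Total crossings: 1.

1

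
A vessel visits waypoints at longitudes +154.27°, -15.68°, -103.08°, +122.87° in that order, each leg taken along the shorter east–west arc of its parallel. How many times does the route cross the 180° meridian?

1

Leg 1: +154.27° → -15.68°, shortest Δλ = -169.95° (west) — does not cross 180°.
Leg 2: -15.68° → -103.08°, shortest Δλ = -87.4° (west) — does not cross 180°.
Leg 3: -103.08° → +122.87°, shortest Δλ = -134.05° (west) — crosses 180°.
Total crossings: 1.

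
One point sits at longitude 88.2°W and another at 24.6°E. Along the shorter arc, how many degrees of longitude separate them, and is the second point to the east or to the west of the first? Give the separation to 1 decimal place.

Raw difference: 24.6 − -88.2 = 112.8°.
Normalise into (−180°, 180°]: 112.8° stays 112.8°.
Positive ⇒ the second point lies to the east; separation 112.8°.

112.8° east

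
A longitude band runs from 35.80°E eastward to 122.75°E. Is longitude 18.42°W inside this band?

No

Band width going east from +35.80° to +122.75°: ((122.75 − 35.80) mod 360) = 86.95°.
Offset of -18.42° east of the west edge: ((-18.42 − 35.80) mod 360) = 305.78°.
305.78° > 86.95° ⇒ outside.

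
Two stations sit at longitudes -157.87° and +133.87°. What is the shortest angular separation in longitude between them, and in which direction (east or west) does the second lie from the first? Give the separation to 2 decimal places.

Raw difference: 133.87 − -157.87 = 291.74°.
Normalise into (−180°, 180°]: 291.74° − 360° = -68.26°.
Negative ⇒ the second point lies to the west; separation 68.26°.

68.26° west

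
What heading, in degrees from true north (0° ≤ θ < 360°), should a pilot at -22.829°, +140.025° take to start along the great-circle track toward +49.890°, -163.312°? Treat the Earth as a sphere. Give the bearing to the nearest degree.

Δλ = -163.312 − 140.025 = -303.337°; wrapped into (−180°, 180°]: 56.663°.
θ = atan2( sin Δλ · cos φ₂ , cos φ₁ · sin φ₂ − sin φ₁ · cos φ₂ · cos Δλ )
  = atan2(0.53825, 0.84227) = 32.580° → normalised to [0°, 360°): 32.580°.

33°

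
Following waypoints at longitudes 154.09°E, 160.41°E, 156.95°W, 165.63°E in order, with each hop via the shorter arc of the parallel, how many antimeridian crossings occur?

Leg 1: +154.09° → +160.41°, shortest Δλ = 6.32° (east) — does not cross 180°.
Leg 2: +160.41° → -156.95°, shortest Δλ = 42.64° (east) — crosses 180°.
Leg 3: -156.95° → +165.63°, shortest Δλ = -37.42° (west) — crosses 180°.
Total crossings: 2.

2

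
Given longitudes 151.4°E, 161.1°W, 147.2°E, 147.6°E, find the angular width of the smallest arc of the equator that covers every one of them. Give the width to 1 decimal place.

51.7°

Sort the longitudes: -161.1°, +147.2°, +147.6°, +151.4°.
Eastward gaps between consecutive values (wrapping around): 308.3°, 0.4°, 3.8°, 47.5°.
Largest gap = 308.3° ⇒ minimal covering band is its complement: 360° − 308.3° = 51.7°.
Band runs from +147.2° eastward to -161.1°, crossing the antimeridian.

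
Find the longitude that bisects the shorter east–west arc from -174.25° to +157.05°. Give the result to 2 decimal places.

Signed shortest Δλ from -174.25° to +157.05° is -28.70°.
Midpoint longitude = -174.25° + (-28.70°)/2 = -174.25° − 14.35° = -188.60°.
Normalise into (−180°, 180°]: +171.40°.
(The naïve average (-174.25 + +157.05)/2 = -8.6° is on the wrong side of the globe.)

+171.40°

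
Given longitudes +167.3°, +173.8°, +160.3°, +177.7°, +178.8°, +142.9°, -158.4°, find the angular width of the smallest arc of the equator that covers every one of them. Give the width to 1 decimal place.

58.7°

Sort the longitudes: -158.4°, +142.9°, +160.3°, +167.3°, +173.8°, +177.7°, +178.8°.
Eastward gaps between consecutive values (wrapping around): 301.3°, 17.4°, 7.0°, 6.5°, 3.9°, 1.1°, 22.8°.
Largest gap = 301.3° ⇒ minimal covering band is its complement: 360° − 301.3° = 58.7°.
Band runs from +142.9° eastward to -158.4°, crossing the antimeridian.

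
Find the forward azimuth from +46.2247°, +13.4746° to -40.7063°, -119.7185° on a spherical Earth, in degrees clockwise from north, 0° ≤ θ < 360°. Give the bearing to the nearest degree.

Δλ = -119.7185 − 13.4746 = -133.1931°.
θ = atan2( sin Δλ · cos φ₂ , cos φ₁ · sin φ₂ − sin φ₁ · cos φ₂ · cos Δλ )
  = atan2(-0.55267, -0.07655) = -97.886° → normalised to [0°, 360°): 262.114°.

262°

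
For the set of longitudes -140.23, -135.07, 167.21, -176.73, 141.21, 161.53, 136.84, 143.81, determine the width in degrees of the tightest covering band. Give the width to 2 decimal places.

Sort the longitudes: -176.73°, -140.23°, -135.07°, +136.84°, +141.21°, +143.81°, +161.53°, +167.21°.
Eastward gaps between consecutive values (wrapping around): 36.50°, 5.16°, 271.91°, 4.37°, 2.60°, 17.72°, 5.68°, 16.06°.
Largest gap = 271.91° ⇒ minimal covering band is its complement: 360° − 271.91° = 88.09°.
Band runs from +136.84° eastward to -135.07°, crossing the antimeridian.

88.09°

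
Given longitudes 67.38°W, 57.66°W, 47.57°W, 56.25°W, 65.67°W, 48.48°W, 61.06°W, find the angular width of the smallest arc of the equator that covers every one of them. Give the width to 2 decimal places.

Sort the longitudes: -67.38°, -65.67°, -61.06°, -57.66°, -56.25°, -48.48°, -47.57°.
Eastward gaps between consecutive values (wrapping around): 1.71°, 4.61°, 3.40°, 1.41°, 7.77°, 0.91°, 340.19°.
Largest gap = 340.19° ⇒ minimal covering band is its complement: 360° − 340.19° = 19.81°.
Band runs from -67.38° eastward to -47.57°.

19.81°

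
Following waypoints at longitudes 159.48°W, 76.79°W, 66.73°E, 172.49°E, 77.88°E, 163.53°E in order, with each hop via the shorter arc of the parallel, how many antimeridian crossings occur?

0

Leg 1: -159.48° → -76.79°, shortest Δλ = 82.69° (east) — does not cross 180°.
Leg 2: -76.79° → +66.73°, shortest Δλ = 143.52° (east) — does not cross 180°.
Leg 3: +66.73° → +172.49°, shortest Δλ = 105.76° (east) — does not cross 180°.
Leg 4: +172.49° → +77.88°, shortest Δλ = -94.61° (west) — does not cross 180°.
Leg 5: +77.88° → +163.53°, shortest Δλ = 85.65° (east) — does not cross 180°.
Total crossings: 0.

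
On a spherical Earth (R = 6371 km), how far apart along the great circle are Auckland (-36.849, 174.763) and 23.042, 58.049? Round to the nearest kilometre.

Δλ = 58.049 − 174.763 = -116.714°.
Δφ = 23.042 − -36.849 = 59.891°.
a = sin²(Δφ/2) + cos φ₁ · cos φ₂ · sin²(Δλ/2) = 0.782879.
c = 2·atan2(√a, √(1−a)) = 2.17215 rad → d = 6371·c ≈ 13838.76 km.

13839 km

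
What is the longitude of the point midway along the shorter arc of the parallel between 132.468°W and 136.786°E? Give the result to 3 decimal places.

Signed shortest Δλ from -132.468° to +136.786° is -90.746°.
Midpoint longitude = -132.468° + (-90.746°)/2 = -132.468° − 45.373° = -177.841°.
(The naïve average (-132.468 + +136.786)/2 = 2.159° is on the wrong side of the globe.)

177.841°W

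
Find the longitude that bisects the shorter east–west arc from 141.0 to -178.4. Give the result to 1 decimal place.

Signed shortest Δλ from +141.0° to -178.4° is +40.6°.
Midpoint longitude = +141.0° + (+40.6°)/2 = +141.0° + 20.3° = +161.3°.
(The naïve average (+141.0 + -178.4)/2 = -18.7° is on the wrong side of the globe.)

+161.3°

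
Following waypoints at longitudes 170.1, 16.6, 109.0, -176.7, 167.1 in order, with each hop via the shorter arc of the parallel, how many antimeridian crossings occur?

Leg 1: +170.1° → +16.6°, shortest Δλ = -153.5° (west) — does not cross 180°.
Leg 2: +16.6° → +109.0°, shortest Δλ = 92.4° (east) — does not cross 180°.
Leg 3: +109.0° → -176.7°, shortest Δλ = 74.3° (east) — crosses 180°.
Leg 4: -176.7° → +167.1°, shortest Δλ = -16.2° (west) — crosses 180°.
Total crossings: 2.

2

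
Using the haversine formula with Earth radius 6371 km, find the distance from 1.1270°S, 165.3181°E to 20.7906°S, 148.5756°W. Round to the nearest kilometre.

5457 km

Δλ = -148.5756 − 165.3181 = -313.8937°; wrapped into (−180°, 180°]: 46.1063°.
Δφ = -20.7906 − -1.1270 = -19.6636°.
a = sin²(Δφ/2) + cos φ₁ · cos φ₂ · sin²(Δλ/2) = 0.172484.
c = 2·atan2(√a, √(1−a)) = 0.85657 rad → d = 6371·c ≈ 5457.21 km.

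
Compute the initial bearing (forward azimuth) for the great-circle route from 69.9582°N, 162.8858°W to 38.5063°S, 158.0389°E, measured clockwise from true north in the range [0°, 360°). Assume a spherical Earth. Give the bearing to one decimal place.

212.2°

Δλ = 158.0389 − -162.8858 = 320.9247°; wrapped into (−180°, 180°]: -39.0753°.
θ = atan2( sin Δλ · cos φ₂ , cos φ₁ · sin φ₂ − sin φ₁ · cos φ₂ · cos Δλ )
  = atan2(-0.49327, -0.78408) = -147.826° → normalised to [0°, 360°): 212.174°.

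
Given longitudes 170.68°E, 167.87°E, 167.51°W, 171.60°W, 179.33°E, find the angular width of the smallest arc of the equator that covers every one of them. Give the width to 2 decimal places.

24.62°

Sort the longitudes: -171.60°, -167.51°, +167.87°, +170.68°, +179.33°.
Eastward gaps between consecutive values (wrapping around): 4.09°, 335.38°, 2.81°, 8.65°, 9.07°.
Largest gap = 335.38° ⇒ minimal covering band is its complement: 360° − 335.38° = 24.62°.
Band runs from +167.87° eastward to -167.51°, crossing the antimeridian.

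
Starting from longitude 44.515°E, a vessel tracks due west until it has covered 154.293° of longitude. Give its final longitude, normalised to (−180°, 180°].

109.778°W

Start at +44.515°; shift −154.293° → -109.778°.
-109.778° already lies in (−180°, 180°].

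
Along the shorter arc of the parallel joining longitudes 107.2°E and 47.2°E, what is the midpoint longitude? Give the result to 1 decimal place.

77.2°E

Signed shortest Δλ from +107.2° to +47.2° is -60.0°.
Midpoint longitude = +107.2° + (-60.0°)/2 = +107.2° − 30.0° = +77.2°.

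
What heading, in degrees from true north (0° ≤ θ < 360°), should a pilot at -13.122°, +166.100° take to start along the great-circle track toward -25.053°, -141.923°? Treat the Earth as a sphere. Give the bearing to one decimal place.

Δλ = -141.923 − 166.100 = -308.023°; wrapped into (−180°, 180°]: 51.977°.
θ = atan2( sin Δλ · cos φ₂ , cos φ₁ · sin φ₂ − sin φ₁ · cos φ₂ · cos Δλ )
  = atan2(0.71365, -0.28571) = 111.819° → normalised to [0°, 360°): 111.819°.

111.8°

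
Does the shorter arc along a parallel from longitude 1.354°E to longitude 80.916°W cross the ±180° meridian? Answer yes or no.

Signed shortest Δλ = ((-80.916 − 1.354 + 180) mod 360) − 180 = -82.27°.
Going west by 82.27° from +1.354° reaches -80.916° without touching 180°.

No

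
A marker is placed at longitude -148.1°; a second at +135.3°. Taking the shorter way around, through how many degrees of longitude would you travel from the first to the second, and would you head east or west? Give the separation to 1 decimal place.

76.6° west

Raw difference: 135.3 − -148.1 = 283.4°.
Normalise into (−180°, 180°]: 283.4° − 360° = -76.6°.
Negative ⇒ the second point lies to the west; separation 76.6°.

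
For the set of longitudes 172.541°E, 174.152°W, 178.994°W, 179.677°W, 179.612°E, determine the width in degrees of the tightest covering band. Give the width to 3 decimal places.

13.307°

Sort the longitudes: -179.677°, -178.994°, -174.152°, +172.541°, +179.612°.
Eastward gaps between consecutive values (wrapping around): 0.683°, 4.842°, 346.693°, 7.071°, 0.711°.
Largest gap = 346.693° ⇒ minimal covering band is its complement: 360° − 346.693° = 13.307°.
Band runs from +172.541° eastward to -174.152°, crossing the antimeridian.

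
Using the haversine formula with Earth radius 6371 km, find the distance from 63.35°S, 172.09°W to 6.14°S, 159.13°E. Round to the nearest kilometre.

Δλ = 159.13 − -172.09 = 331.22°; wrapped into (−180°, 180°]: -28.78°.
Δφ = -6.14 − -63.35 = 57.21°.
a = sin²(Δφ/2) + cos φ₁ · cos φ₂ · sin²(Δλ/2) = 0.256763.
c = 2·atan2(√a, √(1−a)) = 1.06275 rad → d = 6371·c ≈ 6770.76 km.

6771 km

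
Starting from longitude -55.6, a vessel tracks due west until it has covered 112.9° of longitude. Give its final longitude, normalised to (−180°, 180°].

Start at -55.6°; shift −112.9° → -168.5°.
-168.5° already lies in (−180°, 180°].

-168.5°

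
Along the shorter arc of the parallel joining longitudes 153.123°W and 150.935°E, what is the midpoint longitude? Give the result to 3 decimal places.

178.906°E

Signed shortest Δλ from -153.123° to +150.935° is -55.942°.
Midpoint longitude = -153.123° + (-55.942°)/2 = -153.123° − 27.971° = -181.094°.
Normalise into (−180°, 180°]: +178.906°.
(The naïve average (-153.123 + +150.935)/2 = -1.094° is on the wrong side of the globe.)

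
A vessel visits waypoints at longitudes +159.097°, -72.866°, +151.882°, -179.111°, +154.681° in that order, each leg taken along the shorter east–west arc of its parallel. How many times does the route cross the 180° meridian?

4

Leg 1: +159.097° → -72.866°, shortest Δλ = 128.037° (east) — crosses 180°.
Leg 2: -72.866° → +151.882°, shortest Δλ = -135.252° (west) — crosses 180°.
Leg 3: +151.882° → -179.111°, shortest Δλ = 29.007° (east) — crosses 180°.
Leg 4: -179.111° → +154.681°, shortest Δλ = -26.208° (west) — crosses 180°.
Total crossings: 4.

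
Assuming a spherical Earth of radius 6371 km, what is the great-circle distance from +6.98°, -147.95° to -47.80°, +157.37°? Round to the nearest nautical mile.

4372 nmi

Δλ = 157.37 − -147.95 = 305.32°; wrapped into (−180°, 180°]: -54.68°.
Δφ = -47.80 − 6.98 = -54.78°.
a = sin²(Δφ/2) + cos φ₁ · cos φ₂ · sin²(Δλ/2) = 0.352276.
c = 2·atan2(√a, √(1−a)) = 1.27087 rad → d = 6371·c ≈ 8096.73 km ≈ 4371.88 nmi.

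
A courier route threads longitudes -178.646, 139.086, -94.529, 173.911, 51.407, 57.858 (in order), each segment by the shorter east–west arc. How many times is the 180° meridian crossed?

3

Leg 1: -178.646° → +139.086°, shortest Δλ = -42.268° (west) — crosses 180°.
Leg 2: +139.086° → -94.529°, shortest Δλ = 126.385° (east) — crosses 180°.
Leg 3: -94.529° → +173.911°, shortest Δλ = -91.56° (west) — crosses 180°.
Leg 4: +173.911° → +51.407°, shortest Δλ = -122.504° (west) — does not cross 180°.
Leg 5: +51.407° → +57.858°, shortest Δλ = 6.451° (east) — does not cross 180°.
Total crossings: 3.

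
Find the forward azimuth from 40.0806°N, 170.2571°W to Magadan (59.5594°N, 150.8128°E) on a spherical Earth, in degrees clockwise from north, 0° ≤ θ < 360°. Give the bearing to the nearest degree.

322°

Δλ = 150.8128 − -170.2571 = 321.0699°; wrapped into (−180°, 180°]: -38.9301°.
θ = atan2( sin Δλ · cos φ₂ , cos φ₁ · sin φ₂ − sin φ₁ · cos φ₂ · cos Δλ )
  = atan2(-0.31836, 0.40591) = -38.108° → normalised to [0°, 360°): 321.892°.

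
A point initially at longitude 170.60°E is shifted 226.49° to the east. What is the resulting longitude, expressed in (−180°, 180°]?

Start at +170.60°; shift +226.49° → +397.09°.
+397.09° lies outside (−180°, 180°]; subtract 360° → +37.09°.

37.09°E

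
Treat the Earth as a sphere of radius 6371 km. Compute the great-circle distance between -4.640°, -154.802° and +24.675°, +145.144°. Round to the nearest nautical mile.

3919 nmi

Δλ = 145.144 − -154.802 = 299.946°; wrapped into (−180°, 180°]: -60.054°.
Δφ = 24.675 − -4.640 = 29.315°.
a = sin²(Δφ/2) + cos φ₁ · cos φ₂ · sin²(Δλ/2) = 0.290827.
c = 2·atan2(√a, √(1−a)) = 1.13917 rad → d = 6371·c ≈ 7257.67 km ≈ 3918.83 nmi.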